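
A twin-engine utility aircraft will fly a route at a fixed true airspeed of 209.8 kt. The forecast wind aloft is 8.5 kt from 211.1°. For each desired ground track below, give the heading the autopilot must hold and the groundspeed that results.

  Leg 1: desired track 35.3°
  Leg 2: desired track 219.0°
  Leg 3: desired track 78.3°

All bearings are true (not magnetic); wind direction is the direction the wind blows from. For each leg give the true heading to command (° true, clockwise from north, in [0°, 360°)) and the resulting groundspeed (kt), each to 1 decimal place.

Leg 1: desired track 35.3°; wind correction +0.2° → command heading 35.5°, groundspeed 218.3 kt
Leg 2: desired track 219.0°; wind correction -0.3° → command heading 218.7°, groundspeed 201.4 kt
Leg 3: desired track 78.3°; wind correction +1.7° → command heading 80.0°, groundspeed 215.5 kt

Leg 1: heading=35.5°, groundspeed=218.3 kt
Leg 2: heading=218.7°, groundspeed=201.4 kt
Leg 3: heading=80.0°, groundspeed=215.5 kt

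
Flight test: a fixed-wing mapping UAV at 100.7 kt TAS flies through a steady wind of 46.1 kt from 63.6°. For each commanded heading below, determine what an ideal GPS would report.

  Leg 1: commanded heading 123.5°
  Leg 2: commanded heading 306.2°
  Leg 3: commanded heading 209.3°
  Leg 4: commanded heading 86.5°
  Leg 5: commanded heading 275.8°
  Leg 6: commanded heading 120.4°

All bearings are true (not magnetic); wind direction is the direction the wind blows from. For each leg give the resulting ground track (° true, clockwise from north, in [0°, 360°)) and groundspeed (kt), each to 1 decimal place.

Leg 1: heading 123.5°; drift +27.2° → track 150.7°, groundspeed 87.2 kt
Leg 2: heading 306.2°; drift -18.6° → track 287.6°, groundspeed 128.6 kt
Leg 3: heading 209.3°; drift +10.6° → track 219.9°, groundspeed 141.2 kt
Leg 4: heading 86.5°; drift +17.1° → track 103.6°, groundspeed 60.9 kt
Leg 5: heading 275.8°; drift -10.0° → track 265.8°, groundspeed 141.9 kt
Leg 6: heading 120.4°; drift +27.1° → track 147.5°, groundspeed 84.7 kt

Leg 1: track=150.7°, groundspeed=87.2 kt
Leg 2: track=287.6°, groundspeed=128.6 kt
Leg 3: track=219.9°, groundspeed=141.2 kt
Leg 4: track=103.6°, groundspeed=60.9 kt
Leg 5: track=265.8°, groundspeed=141.9 kt
Leg 6: track=147.5°, groundspeed=84.7 kt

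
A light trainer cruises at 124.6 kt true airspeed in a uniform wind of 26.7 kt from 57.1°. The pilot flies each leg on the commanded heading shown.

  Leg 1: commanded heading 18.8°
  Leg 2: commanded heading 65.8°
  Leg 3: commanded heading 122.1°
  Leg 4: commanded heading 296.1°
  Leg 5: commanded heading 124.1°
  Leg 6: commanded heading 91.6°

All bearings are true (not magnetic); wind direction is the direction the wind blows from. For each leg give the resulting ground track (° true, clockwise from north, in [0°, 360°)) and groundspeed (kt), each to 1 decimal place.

Leg 1: track=9.7°, groundspeed=105.0 kt
Leg 2: track=68.2°, groundspeed=98.3 kt
Leg 3: track=134.2°, groundspeed=115.9 kt
Leg 4: track=286.7°, groundspeed=140.2 kt
Leg 5: track=136.2°, groundspeed=116.8 kt
Leg 6: track=100.0°, groundspeed=103.7 kt

Leg 1: heading 18.8°; drift -9.1° → track 9.7°, groundspeed 105.0 kt
Leg 2: heading 65.8°; drift +2.4° → track 68.2°, groundspeed 98.3 kt
Leg 3: heading 122.1°; drift +12.1° → track 134.2°, groundspeed 115.9 kt
Leg 4: heading 296.1°; drift -9.4° → track 286.7°, groundspeed 140.2 kt
Leg 5: heading 124.1°; drift +12.1° → track 136.2°, groundspeed 116.8 kt
Leg 6: heading 91.6°; drift +8.4° → track 100.0°, groundspeed 103.7 kt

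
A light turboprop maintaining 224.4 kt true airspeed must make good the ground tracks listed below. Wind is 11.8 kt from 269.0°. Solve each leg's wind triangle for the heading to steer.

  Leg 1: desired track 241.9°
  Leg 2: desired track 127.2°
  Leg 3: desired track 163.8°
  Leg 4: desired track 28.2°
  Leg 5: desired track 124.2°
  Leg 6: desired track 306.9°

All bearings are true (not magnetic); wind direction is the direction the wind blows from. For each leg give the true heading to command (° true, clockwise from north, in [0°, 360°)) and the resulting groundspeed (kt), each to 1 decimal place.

Leg 1: desired track 241.9°; wind correction +1.4° → command heading 243.3°, groundspeed 213.8 kt
Leg 2: desired track 127.2°; wind correction +1.9° → command heading 129.1°, groundspeed 233.6 kt
Leg 3: desired track 163.8°; wind correction +2.9° → command heading 166.7°, groundspeed 227.2 kt
Leg 4: desired track 28.2°; wind correction -2.6° → command heading 25.6°, groundspeed 229.9 kt
Leg 5: desired track 124.2°; wind correction +1.7° → command heading 125.9°, groundspeed 233.9 kt
Leg 6: desired track 306.9°; wind correction -1.9° → command heading 305.0°, groundspeed 215.0 kt

Leg 1: heading=243.3°, groundspeed=213.8 kt
Leg 2: heading=129.1°, groundspeed=233.6 kt
Leg 3: heading=166.7°, groundspeed=227.2 kt
Leg 4: heading=25.6°, groundspeed=229.9 kt
Leg 5: heading=125.9°, groundspeed=233.9 kt
Leg 6: heading=305.0°, groundspeed=215.0 kt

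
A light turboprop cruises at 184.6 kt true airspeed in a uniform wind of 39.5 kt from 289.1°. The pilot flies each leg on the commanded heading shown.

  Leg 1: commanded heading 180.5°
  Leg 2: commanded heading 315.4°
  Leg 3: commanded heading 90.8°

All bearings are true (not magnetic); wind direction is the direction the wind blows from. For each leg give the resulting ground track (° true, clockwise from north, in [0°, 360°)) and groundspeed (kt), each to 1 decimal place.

Leg 1: track=169.8°, groundspeed=200.7 kt
Leg 2: track=322.1°, groundspeed=150.2 kt
Leg 3: track=94.0°, groundspeed=222.4 kt

Leg 1: heading 180.5°; drift -10.7° → track 169.8°, groundspeed 200.7 kt
Leg 2: heading 315.4°; drift +6.7° → track 322.1°, groundspeed 150.2 kt
Leg 3: heading 90.8°; drift +3.2° → track 94.0°, groundspeed 222.4 kt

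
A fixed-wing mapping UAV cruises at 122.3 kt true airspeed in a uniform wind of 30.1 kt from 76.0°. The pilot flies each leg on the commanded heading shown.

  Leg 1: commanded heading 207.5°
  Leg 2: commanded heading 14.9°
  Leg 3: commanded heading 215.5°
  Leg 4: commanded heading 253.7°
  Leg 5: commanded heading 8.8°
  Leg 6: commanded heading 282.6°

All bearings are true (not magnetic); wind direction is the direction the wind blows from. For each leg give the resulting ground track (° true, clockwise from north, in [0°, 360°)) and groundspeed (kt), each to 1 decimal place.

Leg 1: track=216.5°, groundspeed=144.0 kt
Leg 2: track=1.2°, groundspeed=110.9 kt
Leg 3: track=223.2°, groundspeed=146.5 kt
Leg 4: track=254.2°, groundspeed=152.4 kt
Leg 5: track=354.7°, groundspeed=114.1 kt
Leg 6: track=277.4°, groundspeed=149.8 kt

Leg 1: heading 207.5°; drift +9.0° → track 216.5°, groundspeed 144.0 kt
Leg 2: heading 14.9°; drift -13.7° → track 1.2°, groundspeed 110.9 kt
Leg 3: heading 215.5°; drift +7.7° → track 223.2°, groundspeed 146.5 kt
Leg 4: heading 253.7°; drift +0.5° → track 254.2°, groundspeed 152.4 kt
Leg 5: heading 8.8°; drift -14.1° → track 354.7°, groundspeed 114.1 kt
Leg 6: heading 282.6°; drift -5.2° → track 277.4°, groundspeed 149.8 kt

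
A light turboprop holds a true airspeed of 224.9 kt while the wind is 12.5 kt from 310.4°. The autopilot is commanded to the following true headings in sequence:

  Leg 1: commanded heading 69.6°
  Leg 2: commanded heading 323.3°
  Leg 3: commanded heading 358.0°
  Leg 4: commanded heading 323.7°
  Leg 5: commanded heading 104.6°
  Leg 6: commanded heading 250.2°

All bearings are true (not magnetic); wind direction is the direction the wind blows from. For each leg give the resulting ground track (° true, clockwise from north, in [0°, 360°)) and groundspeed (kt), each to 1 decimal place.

Leg 1: track=72.3°, groundspeed=231.3 kt
Leg 2: track=324.1°, groundspeed=212.7 kt
Leg 3: track=0.4°, groundspeed=216.7 kt
Leg 4: track=324.5°, groundspeed=212.8 kt
Leg 5: track=105.9°, groundspeed=236.2 kt
Leg 6: track=247.4°, groundspeed=219.0 kt

Leg 1: heading 69.6°; drift +2.7° → track 72.3°, groundspeed 231.3 kt
Leg 2: heading 323.3°; drift +0.8° → track 324.1°, groundspeed 212.7 kt
Leg 3: heading 358.0°; drift +2.4° → track 0.4°, groundspeed 216.7 kt
Leg 4: heading 323.7°; drift +0.8° → track 324.5°, groundspeed 212.8 kt
Leg 5: heading 104.6°; drift +1.3° → track 105.9°, groundspeed 236.2 kt
Leg 6: heading 250.2°; drift -2.8° → track 247.4°, groundspeed 219.0 kt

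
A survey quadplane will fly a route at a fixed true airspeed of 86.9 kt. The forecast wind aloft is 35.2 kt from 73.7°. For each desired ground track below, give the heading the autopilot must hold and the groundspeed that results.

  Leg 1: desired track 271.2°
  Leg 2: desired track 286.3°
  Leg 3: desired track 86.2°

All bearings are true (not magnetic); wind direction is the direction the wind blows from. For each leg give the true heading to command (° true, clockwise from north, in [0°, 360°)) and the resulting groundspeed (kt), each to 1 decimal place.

Leg 1: desired track 271.2°; wind correction +7.0° → command heading 278.2°, groundspeed 119.8 kt
Leg 2: desired track 286.3°; wind correction +12.6° → command heading 298.9°, groundspeed 114.5 kt
Leg 3: desired track 86.2°; wind correction -5.0° → command heading 81.2°, groundspeed 52.2 kt

Leg 1: heading=278.2°, groundspeed=119.8 kt
Leg 2: heading=298.9°, groundspeed=114.5 kt
Leg 3: heading=81.2°, groundspeed=52.2 kt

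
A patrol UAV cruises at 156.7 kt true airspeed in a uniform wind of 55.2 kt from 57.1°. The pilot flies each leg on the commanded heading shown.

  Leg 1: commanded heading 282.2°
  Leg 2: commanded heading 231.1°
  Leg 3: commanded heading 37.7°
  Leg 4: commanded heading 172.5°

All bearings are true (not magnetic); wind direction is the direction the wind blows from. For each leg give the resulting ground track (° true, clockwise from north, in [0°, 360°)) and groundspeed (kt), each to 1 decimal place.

Leg 1: track=270.9°, groundspeed=199.5 kt
Leg 2: track=232.7°, groundspeed=211.7 kt
Leg 3: track=27.8°, groundspeed=106.2 kt
Leg 4: track=188.0°, groundspeed=187.1 kt

Leg 1: heading 282.2°; drift -11.3° → track 270.9°, groundspeed 199.5 kt
Leg 2: heading 231.1°; drift +1.6° → track 232.7°, groundspeed 211.7 kt
Leg 3: heading 37.7°; drift -9.9° → track 27.8°, groundspeed 106.2 kt
Leg 4: heading 172.5°; drift +15.5° → track 188.0°, groundspeed 187.1 kt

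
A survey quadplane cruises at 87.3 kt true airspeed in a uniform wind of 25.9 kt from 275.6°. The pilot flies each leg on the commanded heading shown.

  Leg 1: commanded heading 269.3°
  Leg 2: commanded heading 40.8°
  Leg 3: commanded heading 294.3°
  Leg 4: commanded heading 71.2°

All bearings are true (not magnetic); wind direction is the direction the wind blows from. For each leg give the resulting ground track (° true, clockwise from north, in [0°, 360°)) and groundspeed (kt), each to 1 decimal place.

Leg 1: track=266.7°, groundspeed=61.6 kt
Leg 2: track=52.5°, groundspeed=104.4 kt
Leg 3: track=301.8°, groundspeed=63.3 kt
Leg 4: track=76.7°, groundspeed=111.4 kt

Leg 1: heading 269.3°; drift -2.6° → track 266.7°, groundspeed 61.6 kt
Leg 2: heading 40.8°; drift +11.7° → track 52.5°, groundspeed 104.4 kt
Leg 3: heading 294.3°; drift +7.5° → track 301.8°, groundspeed 63.3 kt
Leg 4: heading 71.2°; drift +5.5° → track 76.7°, groundspeed 111.4 kt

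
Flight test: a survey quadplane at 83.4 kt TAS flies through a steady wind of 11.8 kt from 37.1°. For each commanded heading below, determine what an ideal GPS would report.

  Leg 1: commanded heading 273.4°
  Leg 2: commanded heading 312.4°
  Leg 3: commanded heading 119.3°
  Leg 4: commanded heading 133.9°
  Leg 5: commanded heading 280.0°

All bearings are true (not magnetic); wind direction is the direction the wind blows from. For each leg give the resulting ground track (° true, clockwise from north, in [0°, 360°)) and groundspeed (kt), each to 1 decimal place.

Leg 1: heading 273.4°; drift -6.2° → track 267.2°, groundspeed 90.5 kt
Leg 2: heading 312.4°; drift -8.1° → track 304.3°, groundspeed 83.1 kt
Leg 3: heading 119.3°; drift +8.1° → track 127.4°, groundspeed 82.6 kt
Leg 4: heading 133.9°; drift +7.9° → track 141.8°, groundspeed 85.6 kt
Leg 5: heading 280.0°; drift -6.7° → track 273.3°, groundspeed 89.4 kt

Leg 1: track=267.2°, groundspeed=90.5 kt
Leg 2: track=304.3°, groundspeed=83.1 kt
Leg 3: track=127.4°, groundspeed=82.6 kt
Leg 4: track=141.8°, groundspeed=85.6 kt
Leg 5: track=273.3°, groundspeed=89.4 kt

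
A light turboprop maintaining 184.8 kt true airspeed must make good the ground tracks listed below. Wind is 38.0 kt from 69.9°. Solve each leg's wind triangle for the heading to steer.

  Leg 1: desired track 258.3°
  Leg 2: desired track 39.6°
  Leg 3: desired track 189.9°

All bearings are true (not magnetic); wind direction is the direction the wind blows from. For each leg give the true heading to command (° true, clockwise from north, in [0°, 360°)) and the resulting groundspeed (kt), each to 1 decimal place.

Leg 1: heading=260.0°, groundspeed=222.3 kt
Leg 2: heading=45.6°, groundspeed=151.0 kt
Leg 3: heading=179.6°, groundspeed=200.8 kt

Leg 1: desired track 258.3°; wind correction +1.7° → command heading 260.0°, groundspeed 222.3 kt
Leg 2: desired track 39.6°; wind correction +6.0° → command heading 45.6°, groundspeed 151.0 kt
Leg 3: desired track 189.9°; wind correction -10.3° → command heading 179.6°, groundspeed 200.8 kt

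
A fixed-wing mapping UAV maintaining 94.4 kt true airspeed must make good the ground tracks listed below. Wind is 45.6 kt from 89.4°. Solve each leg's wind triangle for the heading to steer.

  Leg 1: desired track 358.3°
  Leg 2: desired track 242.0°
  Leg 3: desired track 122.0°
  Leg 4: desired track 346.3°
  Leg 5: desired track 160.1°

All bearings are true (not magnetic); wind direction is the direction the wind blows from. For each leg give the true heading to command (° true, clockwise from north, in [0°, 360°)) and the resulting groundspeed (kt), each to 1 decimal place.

Leg 1: heading=27.2°, groundspeed=83.5 kt
Leg 2: heading=229.2°, groundspeed=132.5 kt
Leg 3: heading=106.9°, groundspeed=52.7 kt
Leg 4: heading=14.4°, groundspeed=93.6 kt
Leg 5: heading=133.0°, groundspeed=68.9 kt

Leg 1: desired track 358.3°; wind correction +28.9° → command heading 27.2°, groundspeed 83.5 kt
Leg 2: desired track 242.0°; wind correction -12.8° → command heading 229.2°, groundspeed 132.5 kt
Leg 3: desired track 122.0°; wind correction -15.1° → command heading 106.9°, groundspeed 52.7 kt
Leg 4: desired track 346.3°; wind correction +28.1° → command heading 14.4°, groundspeed 93.6 kt
Leg 5: desired track 160.1°; wind correction -27.1° → command heading 133.0°, groundspeed 68.9 kt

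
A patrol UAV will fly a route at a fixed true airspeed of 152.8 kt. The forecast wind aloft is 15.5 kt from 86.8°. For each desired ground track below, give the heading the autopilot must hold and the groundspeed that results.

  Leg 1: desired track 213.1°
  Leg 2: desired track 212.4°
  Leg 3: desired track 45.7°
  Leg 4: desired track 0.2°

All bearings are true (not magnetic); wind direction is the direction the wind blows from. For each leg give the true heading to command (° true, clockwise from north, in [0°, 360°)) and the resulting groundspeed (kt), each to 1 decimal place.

Leg 1: heading=208.4°, groundspeed=161.5 kt
Leg 2: heading=207.7°, groundspeed=161.3 kt
Leg 3: heading=49.5°, groundspeed=140.8 kt
Leg 4: heading=6.0°, groundspeed=151.1 kt

Leg 1: desired track 213.1°; wind correction -4.7° → command heading 208.4°, groundspeed 161.5 kt
Leg 2: desired track 212.4°; wind correction -4.7° → command heading 207.7°, groundspeed 161.3 kt
Leg 3: desired track 45.7°; wind correction +3.8° → command heading 49.5°, groundspeed 140.8 kt
Leg 4: desired track 0.2°; wind correction +5.8° → command heading 6.0°, groundspeed 151.1 kt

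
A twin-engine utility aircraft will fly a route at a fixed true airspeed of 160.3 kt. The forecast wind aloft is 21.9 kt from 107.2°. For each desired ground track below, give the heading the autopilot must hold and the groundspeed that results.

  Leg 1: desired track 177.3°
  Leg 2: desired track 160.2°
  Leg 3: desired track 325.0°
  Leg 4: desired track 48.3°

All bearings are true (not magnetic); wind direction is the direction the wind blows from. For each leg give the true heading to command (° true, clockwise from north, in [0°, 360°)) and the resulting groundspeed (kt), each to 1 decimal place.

Leg 1: heading=169.9°, groundspeed=151.5 kt
Leg 2: heading=153.9°, groundspeed=146.2 kt
Leg 3: heading=329.8°, groundspeed=177.0 kt
Leg 4: heading=55.0°, groundspeed=147.9 kt

Leg 1: desired track 177.3°; wind correction -7.4° → command heading 169.9°, groundspeed 151.5 kt
Leg 2: desired track 160.2°; wind correction -6.3° → command heading 153.9°, groundspeed 146.2 kt
Leg 3: desired track 325.0°; wind correction +4.8° → command heading 329.8°, groundspeed 177.0 kt
Leg 4: desired track 48.3°; wind correction +6.7° → command heading 55.0°, groundspeed 147.9 kt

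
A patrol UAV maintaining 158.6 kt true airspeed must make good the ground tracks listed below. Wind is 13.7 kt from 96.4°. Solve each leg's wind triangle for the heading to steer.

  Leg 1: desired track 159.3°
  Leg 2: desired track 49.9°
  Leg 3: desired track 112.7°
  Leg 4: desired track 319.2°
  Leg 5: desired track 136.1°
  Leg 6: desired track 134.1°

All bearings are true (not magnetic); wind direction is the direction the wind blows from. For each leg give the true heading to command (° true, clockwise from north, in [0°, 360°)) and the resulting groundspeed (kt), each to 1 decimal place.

Leg 1: heading=154.9°, groundspeed=151.9 kt
Leg 2: heading=53.5°, groundspeed=148.9 kt
Leg 3: heading=111.3°, groundspeed=145.4 kt
Leg 4: heading=322.6°, groundspeed=168.4 kt
Leg 5: heading=132.9°, groundspeed=147.8 kt
Leg 6: heading=131.1°, groundspeed=147.5 kt

Leg 1: desired track 159.3°; wind correction -4.4° → command heading 154.9°, groundspeed 151.9 kt
Leg 2: desired track 49.9°; wind correction +3.6° → command heading 53.5°, groundspeed 148.9 kt
Leg 3: desired track 112.7°; wind correction -1.4° → command heading 111.3°, groundspeed 145.4 kt
Leg 4: desired track 319.2°; wind correction +3.4° → command heading 322.6°, groundspeed 168.4 kt
Leg 5: desired track 136.1°; wind correction -3.2° → command heading 132.9°, groundspeed 147.8 kt
Leg 6: desired track 134.1°; wind correction -3.0° → command heading 131.1°, groundspeed 147.5 kt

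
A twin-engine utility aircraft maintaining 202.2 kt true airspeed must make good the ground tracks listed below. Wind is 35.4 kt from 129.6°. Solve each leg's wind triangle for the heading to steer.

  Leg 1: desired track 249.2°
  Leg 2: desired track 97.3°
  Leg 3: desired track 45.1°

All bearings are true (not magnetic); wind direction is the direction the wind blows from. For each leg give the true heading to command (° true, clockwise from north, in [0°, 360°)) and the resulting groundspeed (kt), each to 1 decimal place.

Leg 1: heading=240.4°, groundspeed=217.3 kt
Leg 2: heading=102.7°, groundspeed=171.4 kt
Leg 3: heading=55.1°, groundspeed=195.7 kt

Leg 1: desired track 249.2°; wind correction -8.8° → command heading 240.4°, groundspeed 217.3 kt
Leg 2: desired track 97.3°; wind correction +5.4° → command heading 102.7°, groundspeed 171.4 kt
Leg 3: desired track 45.1°; wind correction +10.0° → command heading 55.1°, groundspeed 195.7 kt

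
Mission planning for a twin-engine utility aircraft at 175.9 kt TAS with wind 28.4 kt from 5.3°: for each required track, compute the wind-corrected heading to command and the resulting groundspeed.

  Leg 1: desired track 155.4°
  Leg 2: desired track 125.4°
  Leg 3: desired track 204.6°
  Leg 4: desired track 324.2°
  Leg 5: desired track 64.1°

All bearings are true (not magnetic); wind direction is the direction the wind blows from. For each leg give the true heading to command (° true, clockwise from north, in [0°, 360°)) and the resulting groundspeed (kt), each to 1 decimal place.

Leg 1: heading=150.8°, groundspeed=199.9 kt
Leg 2: heading=117.4°, groundspeed=188.4 kt
Leg 3: heading=207.7°, groundspeed=202.5 kt
Leg 4: heading=330.3°, groundspeed=153.5 kt
Leg 5: heading=56.2°, groundspeed=159.5 kt

Leg 1: desired track 155.4°; wind correction -4.6° → command heading 150.8°, groundspeed 199.9 kt
Leg 2: desired track 125.4°; wind correction -8.0° → command heading 117.4°, groundspeed 188.4 kt
Leg 3: desired track 204.6°; wind correction +3.1° → command heading 207.7°, groundspeed 202.5 kt
Leg 4: desired track 324.2°; wind correction +6.1° → command heading 330.3°, groundspeed 153.5 kt
Leg 5: desired track 64.1°; wind correction -7.9° → command heading 56.2°, groundspeed 159.5 kt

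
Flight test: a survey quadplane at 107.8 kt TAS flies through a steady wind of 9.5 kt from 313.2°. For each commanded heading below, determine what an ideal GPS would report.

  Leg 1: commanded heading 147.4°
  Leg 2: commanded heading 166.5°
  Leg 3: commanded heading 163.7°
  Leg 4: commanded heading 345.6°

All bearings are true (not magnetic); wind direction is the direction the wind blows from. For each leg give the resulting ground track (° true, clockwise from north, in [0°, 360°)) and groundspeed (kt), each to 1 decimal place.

Leg 1: heading 147.4°; drift -1.1° → track 146.3°, groundspeed 117.0 kt
Leg 2: heading 166.5°; drift -2.6° → track 163.9°, groundspeed 115.9 kt
Leg 3: heading 163.7°; drift -2.4° → track 161.3°, groundspeed 116.1 kt
Leg 4: heading 345.6°; drift +2.9° → track 348.5°, groundspeed 99.9 kt

Leg 1: track=146.3°, groundspeed=117.0 kt
Leg 2: track=163.9°, groundspeed=115.9 kt
Leg 3: track=161.3°, groundspeed=116.1 kt
Leg 4: track=348.5°, groundspeed=99.9 kt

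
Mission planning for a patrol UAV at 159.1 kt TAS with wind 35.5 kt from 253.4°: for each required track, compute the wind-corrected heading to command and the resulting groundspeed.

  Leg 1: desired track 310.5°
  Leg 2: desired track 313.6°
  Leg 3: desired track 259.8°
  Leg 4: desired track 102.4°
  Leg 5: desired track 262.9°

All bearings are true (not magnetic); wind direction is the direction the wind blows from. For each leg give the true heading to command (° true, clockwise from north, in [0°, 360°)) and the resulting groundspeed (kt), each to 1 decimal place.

Leg 1: desired track 310.5°; wind correction -10.8° → command heading 299.7°, groundspeed 137.0 kt
Leg 2: desired track 313.6°; wind correction -11.2° → command heading 302.4°, groundspeed 138.4 kt
Leg 3: desired track 259.8°; wind correction -1.4° → command heading 258.4°, groundspeed 123.8 kt
Leg 4: desired track 102.4°; wind correction +6.2° → command heading 108.6°, groundspeed 189.2 kt
Leg 5: desired track 262.9°; wind correction -2.1° → command heading 260.8°, groundspeed 124.0 kt

Leg 1: heading=299.7°, groundspeed=137.0 kt
Leg 2: heading=302.4°, groundspeed=138.4 kt
Leg 3: heading=258.4°, groundspeed=123.8 kt
Leg 4: heading=108.6°, groundspeed=189.2 kt
Leg 5: heading=260.8°, groundspeed=124.0 kt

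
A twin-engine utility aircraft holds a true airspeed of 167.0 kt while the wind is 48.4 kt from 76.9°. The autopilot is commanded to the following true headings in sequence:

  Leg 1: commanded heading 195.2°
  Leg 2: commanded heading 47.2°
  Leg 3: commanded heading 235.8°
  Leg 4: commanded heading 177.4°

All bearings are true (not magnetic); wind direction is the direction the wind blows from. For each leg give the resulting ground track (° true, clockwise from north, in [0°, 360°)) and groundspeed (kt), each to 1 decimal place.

Leg 1: track=207.8°, groundspeed=194.7 kt
Leg 2: track=36.3°, groundspeed=127.2 kt
Leg 3: track=240.5°, groundspeed=212.9 kt
Leg 4: track=192.5°, groundspeed=182.1 kt

Leg 1: heading 195.2°; drift +12.6° → track 207.8°, groundspeed 194.7 kt
Leg 2: heading 47.2°; drift -10.9° → track 36.3°, groundspeed 127.2 kt
Leg 3: heading 235.8°; drift +4.7° → track 240.5°, groundspeed 212.9 kt
Leg 4: heading 177.4°; drift +15.1° → track 192.5°, groundspeed 182.1 kt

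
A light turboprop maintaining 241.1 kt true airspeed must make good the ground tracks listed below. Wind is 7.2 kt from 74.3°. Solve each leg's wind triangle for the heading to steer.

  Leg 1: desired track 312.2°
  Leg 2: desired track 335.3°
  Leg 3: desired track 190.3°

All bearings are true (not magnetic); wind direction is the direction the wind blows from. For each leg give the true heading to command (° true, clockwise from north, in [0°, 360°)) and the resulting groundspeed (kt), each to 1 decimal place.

Leg 1: desired track 312.2°; wind correction +1.4° → command heading 313.6°, groundspeed 244.8 kt
Leg 2: desired track 335.3°; wind correction +1.7° → command heading 337.0°, groundspeed 242.1 kt
Leg 3: desired track 190.3°; wind correction -1.5° → command heading 188.8°, groundspeed 244.2 kt

Leg 1: heading=313.6°, groundspeed=244.8 kt
Leg 2: heading=337.0°, groundspeed=242.1 kt
Leg 3: heading=188.8°, groundspeed=244.2 kt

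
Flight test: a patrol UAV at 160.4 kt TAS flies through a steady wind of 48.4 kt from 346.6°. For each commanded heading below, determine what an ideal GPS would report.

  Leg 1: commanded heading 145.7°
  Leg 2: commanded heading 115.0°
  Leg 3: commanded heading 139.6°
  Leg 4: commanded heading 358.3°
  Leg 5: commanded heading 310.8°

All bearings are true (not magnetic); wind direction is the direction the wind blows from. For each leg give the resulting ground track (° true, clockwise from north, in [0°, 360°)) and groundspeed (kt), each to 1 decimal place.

Leg 1: track=150.5°, groundspeed=206.3 kt
Leg 2: track=126.3°, groundspeed=194.2 kt
Leg 3: track=145.8°, groundspeed=204.7 kt
Leg 4: track=3.3°, groundspeed=113.4 kt
Leg 5: track=297.6°, groundspeed=124.4 kt

Leg 1: heading 145.7°; drift +4.8° → track 150.5°, groundspeed 206.3 kt
Leg 2: heading 115.0°; drift +11.3° → track 126.3°, groundspeed 194.2 kt
Leg 3: heading 139.6°; drift +6.2° → track 145.8°, groundspeed 204.7 kt
Leg 4: heading 358.3°; drift +5.0° → track 3.3°, groundspeed 113.4 kt
Leg 5: heading 310.8°; drift -13.2° → track 297.6°, groundspeed 124.4 kt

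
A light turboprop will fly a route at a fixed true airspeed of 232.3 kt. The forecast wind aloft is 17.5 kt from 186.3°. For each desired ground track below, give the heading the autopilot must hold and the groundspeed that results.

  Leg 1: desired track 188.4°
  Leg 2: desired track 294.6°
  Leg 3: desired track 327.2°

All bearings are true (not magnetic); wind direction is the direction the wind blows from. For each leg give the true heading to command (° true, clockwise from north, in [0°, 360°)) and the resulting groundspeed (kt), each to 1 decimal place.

Leg 1: desired track 188.4°; wind correction -0.2° → command heading 188.2°, groundspeed 214.8 kt
Leg 2: desired track 294.6°; wind correction -4.1° → command heading 290.5°, groundspeed 237.2 kt
Leg 3: desired track 327.2°; wind correction -2.7° → command heading 324.5°, groundspeed 245.6 kt

Leg 1: heading=188.2°, groundspeed=214.8 kt
Leg 2: heading=290.5°, groundspeed=237.2 kt
Leg 3: heading=324.5°, groundspeed=245.6 kt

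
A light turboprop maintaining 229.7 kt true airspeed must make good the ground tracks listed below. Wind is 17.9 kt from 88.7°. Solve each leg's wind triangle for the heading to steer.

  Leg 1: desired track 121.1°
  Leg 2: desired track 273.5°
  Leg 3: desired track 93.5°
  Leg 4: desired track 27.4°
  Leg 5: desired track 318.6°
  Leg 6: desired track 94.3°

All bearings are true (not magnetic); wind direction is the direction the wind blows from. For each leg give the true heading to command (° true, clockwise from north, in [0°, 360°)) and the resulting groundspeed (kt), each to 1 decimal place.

Leg 1: heading=118.7°, groundspeed=214.4 kt
Leg 2: heading=273.9°, groundspeed=247.5 kt
Leg 3: heading=93.1°, groundspeed=211.9 kt
Leg 4: heading=31.3°, groundspeed=220.6 kt
Leg 5: heading=322.0°, groundspeed=240.8 kt
Leg 6: heading=93.9°, groundspeed=211.9 kt

Leg 1: desired track 121.1°; wind correction -2.4° → command heading 118.7°, groundspeed 214.4 kt
Leg 2: desired track 273.5°; wind correction +0.4° → command heading 273.9°, groundspeed 247.5 kt
Leg 3: desired track 93.5°; wind correction -0.4° → command heading 93.1°, groundspeed 211.9 kt
Leg 4: desired track 27.4°; wind correction +3.9° → command heading 31.3°, groundspeed 220.6 kt
Leg 5: desired track 318.6°; wind correction +3.4° → command heading 322.0°, groundspeed 240.8 kt
Leg 6: desired track 94.3°; wind correction -0.4° → command heading 93.9°, groundspeed 211.9 kt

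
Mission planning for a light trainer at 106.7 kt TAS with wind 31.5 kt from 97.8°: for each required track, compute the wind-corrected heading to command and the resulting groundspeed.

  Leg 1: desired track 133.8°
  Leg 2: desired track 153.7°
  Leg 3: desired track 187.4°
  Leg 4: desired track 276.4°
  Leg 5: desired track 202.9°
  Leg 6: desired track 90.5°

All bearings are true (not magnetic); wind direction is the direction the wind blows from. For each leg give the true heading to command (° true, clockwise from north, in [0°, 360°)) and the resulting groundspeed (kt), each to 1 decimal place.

Leg 1: desired track 133.8°; wind correction -10.0° → command heading 123.8°, groundspeed 79.6 kt
Leg 2: desired track 153.7°; wind correction -14.1° → command heading 139.6°, groundspeed 85.8 kt
Leg 3: desired track 187.4°; wind correction -17.2° → command heading 170.2°, groundspeed 101.7 kt
Leg 4: desired track 276.4°; wind correction -0.4° → command heading 276.0°, groundspeed 138.2 kt
Leg 5: desired track 202.9°; wind correction -16.6° → command heading 186.3°, groundspeed 110.5 kt
Leg 6: desired track 90.5°; wind correction +2.1° → command heading 92.6°, groundspeed 75.4 kt

Leg 1: heading=123.8°, groundspeed=79.6 kt
Leg 2: heading=139.6°, groundspeed=85.8 kt
Leg 3: heading=170.2°, groundspeed=101.7 kt
Leg 4: heading=276.0°, groundspeed=138.2 kt
Leg 5: heading=186.3°, groundspeed=110.5 kt
Leg 6: heading=92.6°, groundspeed=75.4 kt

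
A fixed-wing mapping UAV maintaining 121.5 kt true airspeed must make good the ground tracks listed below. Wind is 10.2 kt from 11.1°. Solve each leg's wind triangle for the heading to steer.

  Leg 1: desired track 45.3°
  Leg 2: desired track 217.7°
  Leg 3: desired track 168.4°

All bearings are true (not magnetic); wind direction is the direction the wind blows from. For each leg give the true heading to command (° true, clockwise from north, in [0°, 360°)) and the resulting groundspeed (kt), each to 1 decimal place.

Leg 1: heading=42.6°, groundspeed=112.9 kt
Leg 2: heading=219.9°, groundspeed=130.5 kt
Leg 3: heading=166.5°, groundspeed=130.8 kt

Leg 1: desired track 45.3°; wind correction -2.7° → command heading 42.6°, groundspeed 112.9 kt
Leg 2: desired track 217.7°; wind correction +2.2° → command heading 219.9°, groundspeed 130.5 kt
Leg 3: desired track 168.4°; wind correction -1.9° → command heading 166.5°, groundspeed 130.8 kt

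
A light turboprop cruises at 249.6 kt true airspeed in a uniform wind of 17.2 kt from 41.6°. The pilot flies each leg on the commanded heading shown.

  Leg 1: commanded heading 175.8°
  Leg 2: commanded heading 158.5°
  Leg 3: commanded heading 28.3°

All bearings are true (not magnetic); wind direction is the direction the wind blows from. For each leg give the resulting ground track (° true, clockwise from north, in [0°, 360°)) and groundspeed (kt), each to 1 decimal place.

Leg 1: heading 175.8°; drift +2.7° → track 178.5°, groundspeed 261.9 kt
Leg 2: heading 158.5°; drift +3.4° → track 161.9°, groundspeed 257.8 kt
Leg 3: heading 28.3°; drift -1.0° → track 27.3°, groundspeed 232.9 kt

Leg 1: track=178.5°, groundspeed=261.9 kt
Leg 2: track=161.9°, groundspeed=257.8 kt
Leg 3: track=27.3°, groundspeed=232.9 kt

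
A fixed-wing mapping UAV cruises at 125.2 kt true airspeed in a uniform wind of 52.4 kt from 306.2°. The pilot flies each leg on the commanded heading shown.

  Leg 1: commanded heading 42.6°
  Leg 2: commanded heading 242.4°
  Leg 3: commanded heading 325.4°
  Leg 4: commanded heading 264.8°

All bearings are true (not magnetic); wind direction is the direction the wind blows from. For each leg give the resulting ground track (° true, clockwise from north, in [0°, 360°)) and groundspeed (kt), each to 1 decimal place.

Leg 1: heading 42.6°; drift +21.7° → track 64.3°, groundspeed 141.0 kt
Leg 2: heading 242.4°; drift -24.7° → track 217.7°, groundspeed 112.4 kt
Leg 3: heading 325.4°; drift +12.8° → track 338.2°, groundspeed 77.7 kt
Leg 4: heading 264.8°; drift -22.0° → track 242.8°, groundspeed 92.6 kt

Leg 1: track=64.3°, groundspeed=141.0 kt
Leg 2: track=217.7°, groundspeed=112.4 kt
Leg 3: track=338.2°, groundspeed=77.7 kt
Leg 4: track=242.8°, groundspeed=92.6 kt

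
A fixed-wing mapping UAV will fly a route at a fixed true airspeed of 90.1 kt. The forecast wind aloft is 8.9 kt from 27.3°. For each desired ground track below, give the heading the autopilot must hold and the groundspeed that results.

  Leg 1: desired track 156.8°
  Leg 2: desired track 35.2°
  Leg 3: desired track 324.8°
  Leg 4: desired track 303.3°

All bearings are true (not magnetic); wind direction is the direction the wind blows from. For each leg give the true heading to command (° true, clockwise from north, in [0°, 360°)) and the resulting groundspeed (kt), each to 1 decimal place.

Leg 1: heading=152.4°, groundspeed=95.5 kt
Leg 2: heading=34.4°, groundspeed=81.3 kt
Leg 3: heading=329.8°, groundspeed=85.6 kt
Leg 4: heading=308.9°, groundspeed=88.7 kt

Leg 1: desired track 156.8°; wind correction -4.4° → command heading 152.4°, groundspeed 95.5 kt
Leg 2: desired track 35.2°; wind correction -0.8° → command heading 34.4°, groundspeed 81.3 kt
Leg 3: desired track 324.8°; wind correction +5.0° → command heading 329.8°, groundspeed 85.6 kt
Leg 4: desired track 303.3°; wind correction +5.6° → command heading 308.9°, groundspeed 88.7 kt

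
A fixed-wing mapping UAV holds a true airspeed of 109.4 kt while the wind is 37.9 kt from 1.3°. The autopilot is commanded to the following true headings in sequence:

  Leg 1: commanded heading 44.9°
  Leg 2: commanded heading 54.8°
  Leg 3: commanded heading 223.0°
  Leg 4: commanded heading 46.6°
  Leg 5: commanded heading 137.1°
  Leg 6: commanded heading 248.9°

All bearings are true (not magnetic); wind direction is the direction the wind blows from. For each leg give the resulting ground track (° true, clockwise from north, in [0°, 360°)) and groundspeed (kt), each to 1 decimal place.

Leg 1: heading 44.9°; drift +17.7° → track 62.6°, groundspeed 86.0 kt
Leg 2: heading 54.8°; drift +19.3° → track 74.1°, groundspeed 92.0 kt
Leg 3: heading 223.0°; drift -10.4° → track 212.6°, groundspeed 140.0 kt
Leg 4: heading 46.6°; drift +18.0° → track 64.6°, groundspeed 87.0 kt
Leg 5: heading 137.1°; drift +10.9° → track 148.0°, groundspeed 139.1 kt
Leg 6: heading 248.9°; drift -15.8° → track 233.1°, groundspeed 128.7 kt

Leg 1: track=62.6°, groundspeed=86.0 kt
Leg 2: track=74.1°, groundspeed=92.0 kt
Leg 3: track=212.6°, groundspeed=140.0 kt
Leg 4: track=64.6°, groundspeed=87.0 kt
Leg 5: track=148.0°, groundspeed=139.1 kt
Leg 6: track=233.1°, groundspeed=128.7 kt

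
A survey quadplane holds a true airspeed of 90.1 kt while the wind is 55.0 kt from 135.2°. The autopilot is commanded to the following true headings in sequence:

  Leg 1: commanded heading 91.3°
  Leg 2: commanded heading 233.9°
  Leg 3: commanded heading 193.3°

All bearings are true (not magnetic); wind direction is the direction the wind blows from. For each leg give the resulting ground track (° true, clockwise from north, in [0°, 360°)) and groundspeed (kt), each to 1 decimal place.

Leg 1: track=54.2°, groundspeed=63.3 kt
Leg 2: track=262.8°, groundspeed=112.4 kt
Leg 3: track=230.7°, groundspeed=76.8 kt

Leg 1: heading 91.3°; drift -37.1° → track 54.2°, groundspeed 63.3 kt
Leg 2: heading 233.9°; drift +28.9° → track 262.8°, groundspeed 112.4 kt
Leg 3: heading 193.3°; drift +37.4° → track 230.7°, groundspeed 76.8 kt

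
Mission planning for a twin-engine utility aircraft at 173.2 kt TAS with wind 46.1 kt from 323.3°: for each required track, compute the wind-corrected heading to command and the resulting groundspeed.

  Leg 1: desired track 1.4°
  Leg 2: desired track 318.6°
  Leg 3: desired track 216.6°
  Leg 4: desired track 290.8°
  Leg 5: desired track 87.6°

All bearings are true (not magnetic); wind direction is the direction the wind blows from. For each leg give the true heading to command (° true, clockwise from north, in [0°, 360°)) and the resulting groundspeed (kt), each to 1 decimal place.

Leg 1: heading=351.9°, groundspeed=134.6 kt
Leg 2: heading=319.8°, groundspeed=127.2 kt
Leg 3: heading=231.4°, groundspeed=180.7 kt
Leg 4: heading=299.0°, groundspeed=132.5 kt
Leg 5: heading=74.9°, groundspeed=194.9 kt

Leg 1: desired track 1.4°; wind correction -9.5° → command heading 351.9°, groundspeed 134.6 kt
Leg 2: desired track 318.6°; wind correction +1.2° → command heading 319.8°, groundspeed 127.2 kt
Leg 3: desired track 216.6°; wind correction +14.8° → command heading 231.4°, groundspeed 180.7 kt
Leg 4: desired track 290.8°; wind correction +8.2° → command heading 299.0°, groundspeed 132.5 kt
Leg 5: desired track 87.6°; wind correction -12.7° → command heading 74.9°, groundspeed 194.9 kt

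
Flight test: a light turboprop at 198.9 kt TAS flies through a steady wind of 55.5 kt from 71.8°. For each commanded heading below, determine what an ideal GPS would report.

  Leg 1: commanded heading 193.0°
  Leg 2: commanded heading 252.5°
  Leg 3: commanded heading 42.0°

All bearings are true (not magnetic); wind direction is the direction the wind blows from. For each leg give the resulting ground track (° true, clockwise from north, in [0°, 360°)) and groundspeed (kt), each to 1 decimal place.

Leg 1: track=204.8°, groundspeed=232.5 kt
Leg 2: track=252.3°, groundspeed=254.4 kt
Leg 3: track=31.6°, groundspeed=153.2 kt

Leg 1: heading 193.0°; drift +11.8° → track 204.8°, groundspeed 232.5 kt
Leg 2: heading 252.5°; drift -0.2° → track 252.3°, groundspeed 254.4 kt
Leg 3: heading 42.0°; drift -10.4° → track 31.6°, groundspeed 153.2 kt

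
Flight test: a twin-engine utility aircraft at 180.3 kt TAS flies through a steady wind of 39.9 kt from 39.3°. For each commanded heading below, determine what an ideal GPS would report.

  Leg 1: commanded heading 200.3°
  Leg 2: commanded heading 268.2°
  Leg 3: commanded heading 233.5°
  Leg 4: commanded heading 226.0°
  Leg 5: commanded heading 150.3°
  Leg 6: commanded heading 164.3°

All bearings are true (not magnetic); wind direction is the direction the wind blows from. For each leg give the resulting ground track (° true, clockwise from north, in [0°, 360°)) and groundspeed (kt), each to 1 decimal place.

Leg 1: heading 200.3°; drift +3.4° → track 203.7°, groundspeed 218.4 kt
Leg 2: heading 268.2°; drift -8.3° → track 259.9°, groundspeed 208.7 kt
Leg 3: heading 233.5°; drift -2.6° → track 230.9°, groundspeed 219.2 kt
Leg 4: heading 226.0°; drift -1.2° → track 224.8°, groundspeed 220.0 kt
Leg 5: heading 150.3°; drift +10.8° → track 161.1°, groundspeed 198.1 kt
Leg 6: heading 164.3°; drift +9.1° → track 173.4°, groundspeed 205.8 kt

Leg 1: track=203.7°, groundspeed=218.4 kt
Leg 2: track=259.9°, groundspeed=208.7 kt
Leg 3: track=230.9°, groundspeed=219.2 kt
Leg 4: track=224.8°, groundspeed=220.0 kt
Leg 5: track=161.1°, groundspeed=198.1 kt
Leg 6: track=173.4°, groundspeed=205.8 kt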